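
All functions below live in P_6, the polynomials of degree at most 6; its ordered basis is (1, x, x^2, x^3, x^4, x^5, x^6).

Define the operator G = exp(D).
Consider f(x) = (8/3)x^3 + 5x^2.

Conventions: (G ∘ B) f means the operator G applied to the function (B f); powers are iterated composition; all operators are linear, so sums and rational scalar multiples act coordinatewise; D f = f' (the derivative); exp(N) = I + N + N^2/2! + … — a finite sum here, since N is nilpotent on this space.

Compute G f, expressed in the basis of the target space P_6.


g(x) = (8/3)x^3 + 13x^2 + 18x + 23/3

order-1 term: 8x^2 + 10x
order-2 term: 8x + 5
order-3 term: 8/3
the series for exp(D) f terminates at order 3
exp(D) f = (8/3)x^3 + 13x^2 + 18x + 23/3


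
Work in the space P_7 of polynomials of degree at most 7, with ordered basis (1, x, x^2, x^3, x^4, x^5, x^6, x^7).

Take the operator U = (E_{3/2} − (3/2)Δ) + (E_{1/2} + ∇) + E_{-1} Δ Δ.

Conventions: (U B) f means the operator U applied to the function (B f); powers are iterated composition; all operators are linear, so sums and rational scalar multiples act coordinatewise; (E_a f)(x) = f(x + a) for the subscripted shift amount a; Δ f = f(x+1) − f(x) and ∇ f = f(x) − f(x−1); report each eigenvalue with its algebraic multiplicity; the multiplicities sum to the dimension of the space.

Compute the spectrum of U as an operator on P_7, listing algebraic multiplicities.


λ = 2 (multiplicity 8)

image of 1: 2
image of x: 2x + 3/2
image of x^2: 2x^2 + 3x + 2
image of x^3: 2x^3 + (9/2)x^2 + 6x + 3
image of x^4: 2x^4 + 6x^3 + 12x^2 + 12x + 37/8
image of x^5: 2x^5 + (15/2)x^4 + 20x^3 + 30x^2 + (185/8)x + 57/8
image of x^6: 2x^6 + 9x^5 + 30x^4 + 60x^3 + (555/8)x^2 + (171/4)x + 349/32
image of x^7: 2x^7 + (21/2)x^6 + 42x^5 + 105x^4 + (1295/8)x^3 + (1197/8)x^2 + (2443/32)x + 531/32
the matrix is upper triangular; its diagonal is (2, 2, 2, 2, 2, 2, 2, 2)
for a triangular matrix the eigenvalues are the diagonal entries, with algebraic multiplicity their repetition count


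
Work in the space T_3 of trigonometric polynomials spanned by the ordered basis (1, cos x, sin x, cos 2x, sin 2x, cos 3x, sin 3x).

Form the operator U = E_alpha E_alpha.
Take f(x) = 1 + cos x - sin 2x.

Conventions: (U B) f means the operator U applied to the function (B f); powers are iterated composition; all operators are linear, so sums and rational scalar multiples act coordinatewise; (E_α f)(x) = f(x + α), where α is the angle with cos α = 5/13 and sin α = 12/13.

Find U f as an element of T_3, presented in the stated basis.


the result is g(x) = 1 - (119/169)cos x - (120/169)sin x + (28560/28561)cos 2x + (239/28561)sin 2x

E_alpha f = 1 + (5/13)cos x - (12/13)sin x - (120/169)cos 2x + (119/169)sin 2x
E_alpha E_alpha f = 1 - (119/169)cos x - (120/169)sin x + (28560/28561)cos 2x + (239/28561)sin 2x


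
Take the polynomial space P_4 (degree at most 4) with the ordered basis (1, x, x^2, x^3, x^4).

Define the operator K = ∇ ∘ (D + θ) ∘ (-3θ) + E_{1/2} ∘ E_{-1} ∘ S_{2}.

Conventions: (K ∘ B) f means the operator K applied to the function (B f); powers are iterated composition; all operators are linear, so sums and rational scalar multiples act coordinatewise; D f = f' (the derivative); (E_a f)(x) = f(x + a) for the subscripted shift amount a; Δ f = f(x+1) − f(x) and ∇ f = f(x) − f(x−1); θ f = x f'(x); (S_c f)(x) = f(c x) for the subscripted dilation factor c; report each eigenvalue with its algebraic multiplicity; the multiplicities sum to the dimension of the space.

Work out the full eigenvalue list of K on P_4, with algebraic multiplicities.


λ = 1 (multiplicity 1), λ = 2 (multiplicity 1), λ = 4 (multiplicity 1), λ = 8 (multiplicity 1), λ = 16 (multiplicity 1)

image of 1: 1
image of x: 2x - 4
image of x^2: 4x^2 - 28x + 1
image of x^3: 8x^3 - 93x^2 + 33x - 1
image of x^4: 16x^4 - 224x^3 + 168x^2 - 56x + 1
the matrix is upper triangular; its diagonal is (1, 2, 4, 8, 16)
for a triangular matrix the eigenvalues are the diagonal entries, with algebraic multiplicity their repetition count


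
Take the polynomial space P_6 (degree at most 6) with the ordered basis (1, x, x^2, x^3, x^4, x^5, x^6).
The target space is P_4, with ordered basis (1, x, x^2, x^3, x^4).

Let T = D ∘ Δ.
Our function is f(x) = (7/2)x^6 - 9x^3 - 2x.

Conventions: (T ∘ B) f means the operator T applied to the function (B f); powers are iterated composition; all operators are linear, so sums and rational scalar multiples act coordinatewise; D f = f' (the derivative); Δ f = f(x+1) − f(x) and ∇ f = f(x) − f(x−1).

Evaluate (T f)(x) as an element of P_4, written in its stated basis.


Δ f = 21x^5 + (105/2)x^4 + 70x^3 + (51/2)x^2 - 6x - 15/2
D Δ f = 105x^4 + 210x^3 + 210x^2 + 51x - 6

the image equals g(x) = 105x^4 + 210x^3 + 210x^2 + 51x - 6


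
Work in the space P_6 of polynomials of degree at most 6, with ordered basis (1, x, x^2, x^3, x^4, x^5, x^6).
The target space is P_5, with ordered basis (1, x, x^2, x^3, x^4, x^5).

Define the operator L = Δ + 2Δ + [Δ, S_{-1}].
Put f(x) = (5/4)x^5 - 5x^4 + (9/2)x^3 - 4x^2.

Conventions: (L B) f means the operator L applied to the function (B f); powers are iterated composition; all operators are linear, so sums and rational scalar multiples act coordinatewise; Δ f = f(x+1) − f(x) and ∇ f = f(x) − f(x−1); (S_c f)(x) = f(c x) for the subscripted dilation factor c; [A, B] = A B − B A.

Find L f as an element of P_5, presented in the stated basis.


the image equals g(x) = (25/4)x^4 - (125/2)x^3 - 64x^2 - (323/4)x - 85/4

Δ f = (25/4)x^4 - (15/2)x^3 - 4x^2 - (33/4)x - 13/4
Δ f = (25/4)x^4 - (15/2)x^3 - 4x^2 - (33/4)x - 13/4
(2Δ) f = (25/2)x^4 - 15x^3 - 8x^2 - (33/2)x - 13/2
S_{-1} f = -(5/4)x^5 - 5x^4 - (9/2)x^3 - 4x^2
Δ S_{-1} f = -(25/4)x^4 - (65/2)x^3 - 56x^2 - (191/4)x - 59/4
Δ f = (25/4)x^4 - (15/2)x^3 - 4x^2 - (33/4)x - 13/4
S_{-1} Δ f = (25/4)x^4 + (15/2)x^3 - 4x^2 + (33/4)x - 13/4
[Δ, S_{-1}] f = -(25/2)x^4 - 40x^3 - 52x^2 - 56x - 23/2
(Δ + 2Δ + [Δ, S_{-1}]) f = (25/4)x^4 - (125/2)x^3 - 64x^2 - (323/4)x - 85/4


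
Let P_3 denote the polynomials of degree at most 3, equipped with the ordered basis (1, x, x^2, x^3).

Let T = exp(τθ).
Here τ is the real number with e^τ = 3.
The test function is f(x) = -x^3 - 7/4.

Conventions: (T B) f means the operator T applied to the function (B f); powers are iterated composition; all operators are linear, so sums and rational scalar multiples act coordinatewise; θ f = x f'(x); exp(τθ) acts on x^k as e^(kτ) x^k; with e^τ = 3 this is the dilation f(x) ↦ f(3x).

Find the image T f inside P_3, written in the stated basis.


g(x) = -27x^3 - 7/4

exp(τθ) x^k = e^(kτ) x^k; with e^τ = 3 this sends x^k to 3^k x^k
x^3 ↦ 27 x^3
applying this coordinatewise to f: exp(τθ) f = -27x^3 - 7/4


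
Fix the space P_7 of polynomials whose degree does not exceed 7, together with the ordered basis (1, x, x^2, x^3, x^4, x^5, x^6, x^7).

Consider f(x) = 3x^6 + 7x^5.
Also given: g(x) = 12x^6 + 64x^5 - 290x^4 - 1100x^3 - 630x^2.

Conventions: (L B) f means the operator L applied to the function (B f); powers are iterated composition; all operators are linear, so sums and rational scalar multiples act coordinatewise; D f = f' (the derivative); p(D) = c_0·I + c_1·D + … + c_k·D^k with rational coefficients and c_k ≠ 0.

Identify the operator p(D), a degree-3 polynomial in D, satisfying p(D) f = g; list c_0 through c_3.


c_0 = 4, c_1 = 2, c_2 = -4, c_3 = -3/2

D^0 f = 3x^6 + 7x^5
D^1 f = 18x^5 + 35x^4
D^2 f = 90x^4 + 140x^3
D^3 f = 360x^3 + 420x^2
matching coefficients of g against c_0 f + c_1 Df + … from the top degree down determines the c_i
solution: c_0 = 4, c_1 = 2, c_2 = -4, c_3 = -3/2


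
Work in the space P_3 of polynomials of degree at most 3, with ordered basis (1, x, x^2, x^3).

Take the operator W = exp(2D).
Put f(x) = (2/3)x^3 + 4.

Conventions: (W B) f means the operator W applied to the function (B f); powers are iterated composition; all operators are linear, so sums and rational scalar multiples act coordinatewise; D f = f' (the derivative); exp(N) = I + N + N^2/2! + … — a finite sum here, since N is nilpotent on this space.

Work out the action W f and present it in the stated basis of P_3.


order-1 term: 4x^2
order-2 term: 8x
order-3 term: 16/3
the series for exp(2D) f terminates at order 3
exp(2D) f = (2/3)x^3 + 4x^2 + 8x + 28/3

the result is g(x) = (2/3)x^3 + 4x^2 + 8x + 28/3


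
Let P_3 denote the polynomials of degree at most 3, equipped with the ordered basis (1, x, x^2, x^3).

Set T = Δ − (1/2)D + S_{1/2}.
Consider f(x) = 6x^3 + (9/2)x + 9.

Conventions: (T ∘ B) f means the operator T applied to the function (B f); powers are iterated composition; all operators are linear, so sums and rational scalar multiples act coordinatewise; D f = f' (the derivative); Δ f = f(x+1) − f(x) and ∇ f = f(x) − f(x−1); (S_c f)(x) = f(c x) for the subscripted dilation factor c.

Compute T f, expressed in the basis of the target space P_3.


Δ f = 18x^2 + 18x + 21/2
D f = 18x^2 + 9/2
(-(1/2)D) f = -9x^2 - 9/4
S_{1/2} f = (3/4)x^3 + (9/4)x + 9
(Δ − (1/2)D + S_{1/2}) f = (3/4)x^3 + 9x^2 + (81/4)x + 69/4

the result is g(x) = (3/4)x^3 + 9x^2 + (81/4)x + 69/4


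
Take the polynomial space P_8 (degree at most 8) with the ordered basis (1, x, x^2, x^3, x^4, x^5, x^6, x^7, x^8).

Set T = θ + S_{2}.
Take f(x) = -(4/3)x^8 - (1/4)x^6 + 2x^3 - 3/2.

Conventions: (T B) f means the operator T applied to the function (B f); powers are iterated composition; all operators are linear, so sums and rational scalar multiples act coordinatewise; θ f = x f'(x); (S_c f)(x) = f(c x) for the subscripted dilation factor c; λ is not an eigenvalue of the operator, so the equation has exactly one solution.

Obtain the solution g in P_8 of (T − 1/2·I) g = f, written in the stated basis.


g(x) = -(8/1581)x^8 - (1/278)x^6 + (4/21)x^3 - 3

write g with unknown coordinates in the stated basis and equate coefficients in (T − 1/2·I) g = f
solving from the highest basis element down gives g = -(8/1581)x^8 - (1/278)x^6 + (4/21)x^3 - 3
check: T g = -(704/527)x^8 - (35/139)x^6 + (44/21)x^3 - 3
so T g − 1/2·g = -(4/3)x^8 - (1/4)x^6 + 2x^3 - 3/2 = f ✓


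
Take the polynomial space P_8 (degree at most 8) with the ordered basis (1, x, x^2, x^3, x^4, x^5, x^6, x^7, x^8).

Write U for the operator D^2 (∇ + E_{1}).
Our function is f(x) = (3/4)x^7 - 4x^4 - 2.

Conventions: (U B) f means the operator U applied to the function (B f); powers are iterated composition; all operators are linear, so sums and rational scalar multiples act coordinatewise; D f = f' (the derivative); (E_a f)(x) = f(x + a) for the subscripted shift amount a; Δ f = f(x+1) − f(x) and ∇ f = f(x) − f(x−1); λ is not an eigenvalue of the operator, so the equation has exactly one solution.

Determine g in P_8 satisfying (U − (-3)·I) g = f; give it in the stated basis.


the result is g(x) = (1/4)x^7 - (7/2)x^5 - (109/3)x^4 + (70/3)x^3 + (646/3)x^2 + (1604/3)x - 1781/9

write g with unknown coordinates in the stated basis and equate coefficients in (U − (-3)·I) g = f
solving from the highest basis element down gives g = (1/4)x^7 - (7/2)x^5 - (109/3)x^4 + (70/3)x^3 + (646/3)x^2 + (1604/3)x - 1781/9
check: U g = (21/2)x^5 + 105x^4 - 70x^3 - 646x^2 - 1604x + 1775/3
so U g − (-3)·g = (3/4)x^7 - 4x^4 - 2 = f ✓


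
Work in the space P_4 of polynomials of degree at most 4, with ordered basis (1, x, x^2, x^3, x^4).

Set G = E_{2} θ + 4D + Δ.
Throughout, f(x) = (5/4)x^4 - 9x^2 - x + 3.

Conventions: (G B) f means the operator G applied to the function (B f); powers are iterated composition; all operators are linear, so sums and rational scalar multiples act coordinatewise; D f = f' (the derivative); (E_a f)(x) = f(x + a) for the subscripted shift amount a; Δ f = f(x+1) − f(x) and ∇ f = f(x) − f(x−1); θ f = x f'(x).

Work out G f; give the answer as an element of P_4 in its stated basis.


θ f = 5x^4 - 18x^2 - x
E_{2} θ f = 5x^4 + 40x^3 + 102x^2 + 87x + 6
D f = 5x^3 - 18x - 1
(4D) f = 20x^3 - 72x - 4
Δ f = 5x^3 + (15/2)x^2 - 13x - 35/4
(E_{2} θ + 4D + Δ) f = 5x^4 + 65x^3 + (219/2)x^2 + 2x - 27/4

the result is g(x) = 5x^4 + 65x^3 + (219/2)x^2 + 2x - 27/4


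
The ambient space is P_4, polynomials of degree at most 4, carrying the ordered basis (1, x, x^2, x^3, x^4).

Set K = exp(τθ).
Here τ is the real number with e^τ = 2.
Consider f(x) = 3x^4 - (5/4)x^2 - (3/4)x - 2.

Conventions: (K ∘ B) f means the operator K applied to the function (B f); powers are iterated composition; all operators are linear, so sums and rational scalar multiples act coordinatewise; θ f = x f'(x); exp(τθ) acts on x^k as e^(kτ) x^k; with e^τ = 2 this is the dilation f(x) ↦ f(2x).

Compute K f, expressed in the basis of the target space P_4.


exp(τθ) x^k = e^(kτ) x^k; with e^τ = 2 this sends x^k to 2^k x^k
x ↦ 2 x
x^2 ↦ 4 x^2
x^4 ↦ 16 x^4
applying this coordinatewise to f: exp(τθ) f = 48x^4 - 5x^2 - (3/2)x - 2

the result is g(x) = 48x^4 - 5x^2 - (3/2)x - 2


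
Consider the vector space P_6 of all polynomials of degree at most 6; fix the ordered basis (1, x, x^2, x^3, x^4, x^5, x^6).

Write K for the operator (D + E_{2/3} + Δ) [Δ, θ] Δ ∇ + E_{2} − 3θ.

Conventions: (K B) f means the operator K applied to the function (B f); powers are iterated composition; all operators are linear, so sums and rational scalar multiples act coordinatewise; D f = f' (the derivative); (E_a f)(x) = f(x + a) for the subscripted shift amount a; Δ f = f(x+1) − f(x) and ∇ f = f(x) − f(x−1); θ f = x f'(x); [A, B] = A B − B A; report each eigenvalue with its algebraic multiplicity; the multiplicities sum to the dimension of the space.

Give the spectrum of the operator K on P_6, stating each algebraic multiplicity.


λ = -17 (multiplicity 1), λ = -14 (multiplicity 1), λ = -11 (multiplicity 1), λ = -8 (multiplicity 1), λ = -5 (multiplicity 1), λ = -2 (multiplicity 1), λ = 1 (multiplicity 1)

image of 1: 1
image of x: -2x + 2
image of x^2: -5x^2 + 4x + 4
image of x^3: -8x^3 + 6x^2 + 12x + 14
image of x^4: -11x^4 + 8x^3 + 24x^2 + 56x + 104
image of x^5: -14x^5 + 10x^4 + 40x^3 + 140x^2 + 520x + 1526/3
image of x^6: -17x^6 + 12x^5 + 60x^4 + 280x^3 + 1560x^2 + 3052x + 18356/9
the matrix is upper triangular; its diagonal is (1, -2, -5, -8, -11, -14, -17)
for a triangular matrix the eigenvalues are the diagonal entries, with algebraic multiplicity their repetition count


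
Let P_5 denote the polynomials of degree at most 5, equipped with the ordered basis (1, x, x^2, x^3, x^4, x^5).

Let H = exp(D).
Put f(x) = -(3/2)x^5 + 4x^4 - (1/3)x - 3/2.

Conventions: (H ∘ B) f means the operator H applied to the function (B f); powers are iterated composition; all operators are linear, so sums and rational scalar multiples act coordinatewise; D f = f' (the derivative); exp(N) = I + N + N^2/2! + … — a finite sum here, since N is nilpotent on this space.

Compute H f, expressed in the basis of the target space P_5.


the image equals g(x) = -(3/2)x^5 - (7/2)x^4 + x^3 + 9x^2 + (49/6)x + 2/3

order-1 term: -(15/2)x^4 + 16x^3 - 1/3
order-2 term: -15x^3 + 24x^2
order-3 term: -15x^2 + 16x
order-4 term: -(15/2)x + 4
order-5 term: -3/2
the series for exp(D) f terminates at order 5
exp(D) f = -(3/2)x^5 - (7/2)x^4 + x^3 + 9x^2 + (49/6)x + 2/3


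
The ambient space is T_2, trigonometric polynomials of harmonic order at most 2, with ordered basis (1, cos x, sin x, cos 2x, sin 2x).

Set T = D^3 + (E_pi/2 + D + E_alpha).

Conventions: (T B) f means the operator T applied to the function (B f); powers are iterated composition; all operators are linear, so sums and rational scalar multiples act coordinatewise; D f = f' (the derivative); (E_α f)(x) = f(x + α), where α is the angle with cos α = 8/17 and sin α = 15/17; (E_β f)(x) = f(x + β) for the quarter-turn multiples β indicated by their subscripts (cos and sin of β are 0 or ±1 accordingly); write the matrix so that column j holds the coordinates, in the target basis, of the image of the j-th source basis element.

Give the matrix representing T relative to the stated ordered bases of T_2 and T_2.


image of 1: 2
image of cos x: (8/17)cos x - (32/17)sin x
image of sin x: (32/17)cos x + (8/17)sin x
image of cos 2x: -(450/289)cos 2x + (1494/289)sin 2x
image of sin 2x: -(1494/289)cos 2x - (450/289)sin 2x
each image's coordinates form column j of the matrix

the matrix is [[2, 0, 0, 0, 0]; [0, 8/17, 32/17, 0, 0]; [0, -32/17, 8/17, 0, 0]; [0, 0, 0, -450/289, -1494/289]; [0, 0, 0, 1494/289, -450/289]] (rows listed top to bottom)


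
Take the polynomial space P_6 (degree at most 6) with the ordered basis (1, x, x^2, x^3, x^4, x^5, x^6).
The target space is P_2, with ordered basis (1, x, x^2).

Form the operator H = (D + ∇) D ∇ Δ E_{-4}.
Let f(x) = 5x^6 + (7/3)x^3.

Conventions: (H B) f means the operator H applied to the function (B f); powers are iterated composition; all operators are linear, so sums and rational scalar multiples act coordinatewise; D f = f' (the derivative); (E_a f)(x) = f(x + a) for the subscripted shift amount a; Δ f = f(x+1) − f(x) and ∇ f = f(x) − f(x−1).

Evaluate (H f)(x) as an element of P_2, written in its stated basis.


the image equals g(x) = 3600x^2 - 30600x + 66000

E_{-4} f = 5x^6 - 120x^5 + 1200x^4 - (19193/3)x^3 + 19172x^2 - 30608x + 60992/3
Δ E_{-4} f = 30x^5 - 525x^4 + 3700x^3 - 13118x^2 + 23381x - 50246/3
∇ Δ E_{-4} f = 150x^4 - 2400x^3 + 14550x^2 - 39586x + 40754
D (∇ Δ) E_{-4} f = 600x^3 - 7200x^2 + 29100x - 39586
D D (∇ Δ) E_{-4} f = 1800x^2 - 14400x + 29100
∇ D (∇ Δ) E_{-4} f = 1800x^2 - 16200x + 36900
(D + ∇) D (∇ Δ) E_{-4} f = 3600x^2 - 30600x + 66000


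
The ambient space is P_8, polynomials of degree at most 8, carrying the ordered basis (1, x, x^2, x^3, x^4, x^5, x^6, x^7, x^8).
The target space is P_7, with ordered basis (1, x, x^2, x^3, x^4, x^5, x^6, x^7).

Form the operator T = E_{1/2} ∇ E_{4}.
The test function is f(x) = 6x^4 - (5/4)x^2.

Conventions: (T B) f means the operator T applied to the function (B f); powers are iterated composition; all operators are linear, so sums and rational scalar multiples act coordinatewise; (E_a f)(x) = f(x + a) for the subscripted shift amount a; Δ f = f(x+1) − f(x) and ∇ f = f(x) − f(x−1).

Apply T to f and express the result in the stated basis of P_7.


E_{4} f = 6x^4 + 96x^3 + (2299/4)x^2 + 1526x + 1516
∇ E_{4} f = 24x^3 + 252x^2 + (1771/2)x + 4165/4
E_{1/2} ∇ E_{4} f = 24x^3 + 288x^2 + (2311/2)x + 1550

the image equals g(x) = 24x^3 + 288x^2 + (2311/2)x + 1550


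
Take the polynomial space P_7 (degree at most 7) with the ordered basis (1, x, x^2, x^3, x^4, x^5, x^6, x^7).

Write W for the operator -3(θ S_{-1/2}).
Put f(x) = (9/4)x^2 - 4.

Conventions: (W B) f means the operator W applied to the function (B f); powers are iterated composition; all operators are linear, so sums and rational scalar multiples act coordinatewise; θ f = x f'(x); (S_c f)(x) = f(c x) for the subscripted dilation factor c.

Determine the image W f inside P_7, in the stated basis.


S_{-1/2} f = (9/16)x^2 - 4
θ S_{-1/2} f = (9/8)x^2
(-3(θ S_{-1/2})) f = -(27/8)x^2

g(x) = -(27/8)x^2


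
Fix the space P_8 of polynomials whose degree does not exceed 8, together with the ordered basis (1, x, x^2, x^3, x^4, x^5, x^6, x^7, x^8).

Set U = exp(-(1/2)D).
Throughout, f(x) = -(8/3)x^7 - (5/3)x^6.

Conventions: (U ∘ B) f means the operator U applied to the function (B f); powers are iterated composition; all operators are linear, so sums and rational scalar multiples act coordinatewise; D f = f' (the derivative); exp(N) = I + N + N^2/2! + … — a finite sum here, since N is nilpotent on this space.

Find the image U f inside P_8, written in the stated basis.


the result is g(x) = -(8/3)x^7 + (23/3)x^6 - 9x^5 + (65/12)x^4 - (5/3)x^3 + (3/16)x^2 + (1/48)x - 1/192

order-1 term: (28/3)x^6 + 5x^5
order-2 term: -14x^5 - (25/4)x^4
order-3 term: (35/3)x^4 + (25/6)x^3
order-4 term: -(35/6)x^3 - (25/16)x^2
order-5 term: (7/4)x^2 + (5/16)x
order-6 term: -(7/24)x - 5/192
order-7 term: 1/48
the series for exp(-(1/2)D) f terminates at order 7
exp(-(1/2)D) f = -(8/3)x^7 + (23/3)x^6 - 9x^5 + (65/12)x^4 - (5/3)x^3 + (3/16)x^2 + (1/48)x - 1/192


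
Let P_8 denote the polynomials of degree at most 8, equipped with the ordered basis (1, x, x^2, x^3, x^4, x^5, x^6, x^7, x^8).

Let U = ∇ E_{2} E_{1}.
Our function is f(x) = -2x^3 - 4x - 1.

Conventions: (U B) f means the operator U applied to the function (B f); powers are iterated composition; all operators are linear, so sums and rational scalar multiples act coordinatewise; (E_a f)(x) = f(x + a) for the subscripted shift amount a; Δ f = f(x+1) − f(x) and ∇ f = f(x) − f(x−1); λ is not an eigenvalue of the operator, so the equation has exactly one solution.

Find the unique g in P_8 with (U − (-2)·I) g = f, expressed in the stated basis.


write g with unknown coordinates in the stated basis and equate coefficients in (U − (-2)·I) g = f
solving from the highest basis element down gives g = -x^3 + (3/2)x^2 + 4x + 13/4
check: U g = -3x^2 - 12x - 15/2
so U g − (-2)·g = -2x^3 - 4x - 1 = f ✓

the result is g(x) = -x^3 + (3/2)x^2 + 4x + 13/4


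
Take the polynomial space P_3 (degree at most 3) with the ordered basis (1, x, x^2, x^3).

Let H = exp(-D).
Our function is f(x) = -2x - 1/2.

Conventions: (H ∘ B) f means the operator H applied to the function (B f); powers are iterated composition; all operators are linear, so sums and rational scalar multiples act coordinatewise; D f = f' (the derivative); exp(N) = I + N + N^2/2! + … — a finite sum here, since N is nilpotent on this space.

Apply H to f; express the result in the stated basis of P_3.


the image equals g(x) = -2x + 3/2

order-1 term: 2
the series for exp(-D) f terminates at order 1
exp(-D) f = -2x + 3/2


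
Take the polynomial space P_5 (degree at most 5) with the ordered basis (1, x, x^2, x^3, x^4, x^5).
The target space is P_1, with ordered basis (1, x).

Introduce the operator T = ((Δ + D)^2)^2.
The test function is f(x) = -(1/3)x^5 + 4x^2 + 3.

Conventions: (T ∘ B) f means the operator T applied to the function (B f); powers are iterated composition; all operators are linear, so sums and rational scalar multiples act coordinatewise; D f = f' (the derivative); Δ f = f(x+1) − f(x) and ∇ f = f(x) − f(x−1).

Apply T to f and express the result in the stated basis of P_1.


the image equals g(x) = -640x - 640

Δ f = -(5/3)x^4 - (10/3)x^3 - (10/3)x^2 + (19/3)x + 11/3
D f = -(5/3)x^4 + 8x
(Δ + D) f = -(10/3)x^4 - (10/3)x^3 - (10/3)x^2 + (43/3)x + 11/3
Δ (Δ + D) f = -(40/3)x^3 - 30x^2 - 30x + 13/3
D (Δ + D) f = -(40/3)x^3 - 10x^2 - (20/3)x + 43/3
(Δ + D) (Δ + D) f = -(80/3)x^3 - 40x^2 - (110/3)x + 56/3
Δ (Δ + D)^2 f = -80x^2 - 160x - 310/3
D (Δ + D)^2 f = -80x^2 - 80x - 110/3
(Δ + D) (Δ + D)^2 f = -160x^2 - 240x - 140
Δ (Δ + D) (Δ + D)^2 f = -320x - 400
D (Δ + D) (Δ + D)^2 f = -320x - 240
(Δ + D) (Δ + D) (Δ + D)^2 f = -640x - 640


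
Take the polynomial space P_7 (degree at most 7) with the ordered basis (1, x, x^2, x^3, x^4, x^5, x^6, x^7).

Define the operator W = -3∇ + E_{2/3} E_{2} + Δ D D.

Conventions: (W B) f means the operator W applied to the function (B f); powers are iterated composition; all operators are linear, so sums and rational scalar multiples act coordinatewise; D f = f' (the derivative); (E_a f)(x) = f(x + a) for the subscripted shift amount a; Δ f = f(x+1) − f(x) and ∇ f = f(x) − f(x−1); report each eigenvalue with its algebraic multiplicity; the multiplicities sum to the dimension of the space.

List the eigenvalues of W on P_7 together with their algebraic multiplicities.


image of 1: 1
image of x: x - 1/3
image of x^2: x^2 - (2/3)x + 91/9
image of x^3: x^3 - x^2 + (91/3)x + 593/27
image of x^4: x^4 - (4/3)x^3 + (182/3)x^2 + (2372/27)x + 5311/81
image of x^5: x^5 - (5/3)x^4 + (910/9)x^3 + (5930/27)x^2 + (26555/81)x + 36899/243
image of x^6: x^6 - 2x^5 + (455/3)x^4 + (11860/27)x^3 + (26555/27)x^2 + (73798/81)x + 286201/729
image of x^7: x^7 - (7/3)x^6 + (637/3)x^5 + (20755/27)x^4 + (185885/81)x^3 + (258293/81)x^2 + (2003407/729)x + 2182445/2187
the matrix is upper triangular; its diagonal is (1, 1, 1, 1, 1, 1, 1, 1)
for a triangular matrix the eigenvalues are the diagonal entries, with algebraic multiplicity their repetition count

λ = 1 (multiplicity 8)


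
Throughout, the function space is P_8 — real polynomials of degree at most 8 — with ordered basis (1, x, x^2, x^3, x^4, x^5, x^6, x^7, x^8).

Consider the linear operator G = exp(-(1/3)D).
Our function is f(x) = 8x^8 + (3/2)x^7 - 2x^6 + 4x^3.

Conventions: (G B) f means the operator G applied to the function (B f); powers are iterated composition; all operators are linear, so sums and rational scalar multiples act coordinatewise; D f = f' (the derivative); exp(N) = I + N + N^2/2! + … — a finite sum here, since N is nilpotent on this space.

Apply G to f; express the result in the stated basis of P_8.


order-1 term: -(64/3)x^7 - (7/2)x^6 + 4x^5 - 4x^2
order-2 term: (224/9)x^6 + (7/2)x^5 - (10/3)x^4 + (4/3)x
order-3 term: -(448/27)x^5 - (35/18)x^4 + (40/27)x^3 - 4/27
order-4 term: (560/81)x^4 + (35/54)x^3 - (10/27)x^2
order-5 term: -(448/243)x^3 - (7/54)x^2 + (4/81)x
order-6 term: (224/729)x^2 + (7/486)x - 2/729
order-7 term: -(64/2187)x - 1/1458
order-8 term: 8/6561
the series for exp(-(1/3)D) f terminates at order 8
exp(-(1/3)D) f = 8x^8 - (119/6)x^7 + (349/18)x^6 - (491/54)x^5 + (265/162)x^4 + (2083/486)x^3 - (6113/1458)x^2 + (5983/4374)x - 1973/13122

the result is g(x) = 8x^8 - (119/6)x^7 + (349/18)x^6 - (491/54)x^5 + (265/162)x^4 + (2083/486)x^3 - (6113/1458)x^2 + (5983/4374)x - 1973/13122


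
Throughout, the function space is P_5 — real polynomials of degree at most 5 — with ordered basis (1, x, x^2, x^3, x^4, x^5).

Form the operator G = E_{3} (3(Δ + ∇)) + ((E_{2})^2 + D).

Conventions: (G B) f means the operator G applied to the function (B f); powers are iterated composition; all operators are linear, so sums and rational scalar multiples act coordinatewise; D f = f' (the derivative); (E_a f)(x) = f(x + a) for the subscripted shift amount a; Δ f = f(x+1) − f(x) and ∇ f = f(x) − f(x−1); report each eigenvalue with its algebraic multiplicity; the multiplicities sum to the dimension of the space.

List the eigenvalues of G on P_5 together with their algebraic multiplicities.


λ = 1 (multiplicity 6)

image of 1: 1
image of x: x + 11
image of x^2: x^2 + 22x + 52
image of x^3: x^3 + 33x^2 + 156x + 232
image of x^4: x^4 + 44x^3 + 312x^2 + 928x + 976
image of x^5: x^5 + 55x^4 + 520x^3 + 2320x^2 + 4880x + 4000
the matrix is upper triangular; its diagonal is (1, 1, 1, 1, 1, 1)
for a triangular matrix the eigenvalues are the diagonal entries, with algebraic multiplicity their repetition count


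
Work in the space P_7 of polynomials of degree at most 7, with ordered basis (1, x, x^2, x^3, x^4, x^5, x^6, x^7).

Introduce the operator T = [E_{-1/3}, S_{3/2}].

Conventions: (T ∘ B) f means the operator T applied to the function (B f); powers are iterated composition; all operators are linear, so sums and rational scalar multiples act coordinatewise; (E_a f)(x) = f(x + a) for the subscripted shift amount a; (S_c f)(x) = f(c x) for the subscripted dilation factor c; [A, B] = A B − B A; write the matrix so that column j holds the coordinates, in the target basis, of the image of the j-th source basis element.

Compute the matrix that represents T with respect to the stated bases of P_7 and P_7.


image of 1: 0
image of x: -1/6
image of x^2: -(1/2)x + 5/36
image of x^3: -(9/8)x^2 + (5/8)x - 19/216
image of x^4: -(9/4)x^3 + (15/8)x^2 - (19/36)x + 65/1296
image of x^5: -(135/32)x^4 + (75/16)x^3 - (95/48)x^2 + (325/864)x - 211/7776
image of x^6: -(243/32)x^5 + (675/64)x^4 - (95/16)x^3 + (325/192)x^2 - (211/864)x + 665/46656
image of x^7: -(1701/128)x^6 + (2835/128)x^5 - (1995/128)x^4 + (2275/384)x^3 - (1477/1152)x^2 + (4655/31104)x - 2059/279936
each image's coordinates form column j of the matrix

the matrix is [[0, -1/6, 5/36, -19/216, 65/1296, -211/7776, 665/46656, -2059/279936]; [0, 0, -1/2, 5/8, -19/36, 325/864, -211/864, 4655/31104]; [0, 0, 0, -9/8, 15/8, -95/48, 325/192, -1477/1152]; [0, 0, 0, 0, -9/4, 75/16, -95/16, 2275/384]; [0, 0, 0, 0, 0, -135/32, 675/64, -1995/128]; [0, 0, 0, 0, 0, 0, -243/32, 2835/128]; [0, 0, 0, 0, 0, 0, 0, -1701/128]; [0, 0, 0, 0, 0, 0, 0, 0]] (rows listed top to bottom)


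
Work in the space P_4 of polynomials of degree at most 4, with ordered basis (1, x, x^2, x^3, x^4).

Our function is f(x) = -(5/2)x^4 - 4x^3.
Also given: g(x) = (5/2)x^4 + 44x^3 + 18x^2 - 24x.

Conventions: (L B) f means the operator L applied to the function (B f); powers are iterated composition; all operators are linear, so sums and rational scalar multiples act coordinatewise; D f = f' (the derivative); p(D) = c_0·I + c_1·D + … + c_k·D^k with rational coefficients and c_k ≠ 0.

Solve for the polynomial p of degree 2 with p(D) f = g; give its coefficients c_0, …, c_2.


D^0 f = -(5/2)x^4 - 4x^3
D^1 f = -10x^3 - 12x^2
D^2 f = -30x^2 - 24x
matching coefficients of g against c_0 f + c_1 Df + … from the top degree down determines the c_i
solution: c_0 = -1, c_1 = -4, c_2 = 1

c_0 = -1, c_1 = -4, c_2 = 1


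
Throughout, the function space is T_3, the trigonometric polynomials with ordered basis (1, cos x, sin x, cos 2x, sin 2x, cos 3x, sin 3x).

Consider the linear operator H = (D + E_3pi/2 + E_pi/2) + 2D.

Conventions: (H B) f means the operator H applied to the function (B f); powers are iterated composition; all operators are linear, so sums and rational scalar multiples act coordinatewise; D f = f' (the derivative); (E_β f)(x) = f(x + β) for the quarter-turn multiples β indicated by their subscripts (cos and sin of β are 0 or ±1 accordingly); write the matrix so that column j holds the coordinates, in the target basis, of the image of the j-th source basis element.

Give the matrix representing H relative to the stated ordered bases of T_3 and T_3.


the matrix is [[2, 0, 0, 0, 0, 0, 0]; [0, 0, 3, 0, 0, 0, 0]; [0, -3, 0, 0, 0, 0, 0]; [0, 0, 0, -2, 6, 0, 0]; [0, 0, 0, -6, -2, 0, 0]; [0, 0, 0, 0, 0, 0, 9]; [0, 0, 0, 0, 0, -9, 0]] (rows listed top to bottom)

image of 1: 2
image of cos x: -3sin x
image of sin x: 3cos x
image of cos 2x: -2cos 2x - 6sin 2x
image of sin 2x: 6cos 2x - 2sin 2x
image of cos 3x: -9sin 3x
image of sin 3x: 9cos 3x
each image's coordinates form column j of the matrix


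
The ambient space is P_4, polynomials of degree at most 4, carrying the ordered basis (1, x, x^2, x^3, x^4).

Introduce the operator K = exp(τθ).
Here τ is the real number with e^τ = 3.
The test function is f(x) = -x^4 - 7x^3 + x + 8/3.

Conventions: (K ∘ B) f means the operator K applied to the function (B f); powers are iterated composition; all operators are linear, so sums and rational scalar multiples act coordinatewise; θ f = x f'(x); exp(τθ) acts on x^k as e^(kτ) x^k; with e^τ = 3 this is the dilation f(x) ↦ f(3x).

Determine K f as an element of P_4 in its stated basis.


exp(τθ) x^k = e^(kτ) x^k; with e^τ = 3 this sends x^k to 3^k x^k
x ↦ 3 x
x^3 ↦ 27 x^3
x^4 ↦ 81 x^4
applying this coordinatewise to f: exp(τθ) f = -81x^4 - 189x^3 + 3x + 8/3

the image equals g(x) = -81x^4 - 189x^3 + 3x + 8/3


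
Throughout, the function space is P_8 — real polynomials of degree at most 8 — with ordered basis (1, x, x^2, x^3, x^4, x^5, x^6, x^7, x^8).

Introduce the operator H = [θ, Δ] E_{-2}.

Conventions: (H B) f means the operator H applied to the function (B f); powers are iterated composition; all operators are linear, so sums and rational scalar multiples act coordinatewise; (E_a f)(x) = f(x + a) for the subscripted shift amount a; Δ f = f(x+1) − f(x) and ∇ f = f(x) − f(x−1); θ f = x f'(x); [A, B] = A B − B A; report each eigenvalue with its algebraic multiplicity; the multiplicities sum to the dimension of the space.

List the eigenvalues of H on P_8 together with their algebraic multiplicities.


image of 1: 0
image of x: -1
image of x^2: -2x + 2
image of x^3: -3x^2 + 6x - 3
image of x^4: -4x^3 + 12x^2 - 12x + 4
image of x^5: -5x^4 + 20x^3 - 30x^2 + 20x - 5
image of x^6: -6x^5 + 30x^4 - 60x^3 + 60x^2 - 30x + 6
image of x^7: -7x^6 + 42x^5 - 105x^4 + 140x^3 - 105x^2 + 42x - 7
image of x^8: -8x^7 + 56x^6 - 168x^5 + 280x^4 - 280x^3 + 168x^2 - 56x + 8
the matrix is upper triangular; its diagonal is (0, 0, 0, 0, 0, 0, 0, 0, 0)
for a triangular matrix the eigenvalues are the diagonal entries, with algebraic multiplicity their repetition count

λ = 0 (multiplicity 9)


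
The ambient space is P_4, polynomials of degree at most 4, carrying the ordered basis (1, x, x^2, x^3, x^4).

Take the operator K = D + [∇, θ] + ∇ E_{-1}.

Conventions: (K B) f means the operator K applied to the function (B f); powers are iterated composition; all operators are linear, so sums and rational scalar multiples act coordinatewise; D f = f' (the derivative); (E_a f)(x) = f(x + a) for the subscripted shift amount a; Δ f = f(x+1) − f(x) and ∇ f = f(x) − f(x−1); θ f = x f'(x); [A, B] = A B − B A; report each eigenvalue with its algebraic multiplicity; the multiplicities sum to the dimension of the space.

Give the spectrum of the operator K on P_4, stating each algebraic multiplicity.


image of 1: 0
image of x: 3
image of x^2: 6x - 5
image of x^3: 9x^2 - 15x + 10
image of x^4: 12x^3 - 30x^2 + 40x - 19
the matrix is upper triangular; its diagonal is (0, 0, 0, 0, 0)
for a triangular matrix the eigenvalues are the diagonal entries, with algebraic multiplicity their repetition count

λ = 0 (multiplicity 5)


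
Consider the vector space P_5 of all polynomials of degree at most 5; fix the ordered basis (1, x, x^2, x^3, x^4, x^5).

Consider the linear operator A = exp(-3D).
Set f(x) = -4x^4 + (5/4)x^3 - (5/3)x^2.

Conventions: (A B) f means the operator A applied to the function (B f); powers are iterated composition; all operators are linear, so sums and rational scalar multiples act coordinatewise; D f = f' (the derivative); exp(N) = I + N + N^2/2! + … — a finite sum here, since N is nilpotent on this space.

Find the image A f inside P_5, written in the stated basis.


order-1 term: 48x^3 - (45/4)x^2 + 10x
order-2 term: -216x^2 + (135/4)x - 15
order-3 term: 432x - 135/4
order-4 term: -324
the series for exp(-3D) f terminates at order 4
exp(-3D) f = -4x^4 + (197/4)x^3 - (2747/12)x^2 + (1903/4)x - 1491/4

g(x) = -4x^4 + (197/4)x^3 - (2747/12)x^2 + (1903/4)x - 1491/4


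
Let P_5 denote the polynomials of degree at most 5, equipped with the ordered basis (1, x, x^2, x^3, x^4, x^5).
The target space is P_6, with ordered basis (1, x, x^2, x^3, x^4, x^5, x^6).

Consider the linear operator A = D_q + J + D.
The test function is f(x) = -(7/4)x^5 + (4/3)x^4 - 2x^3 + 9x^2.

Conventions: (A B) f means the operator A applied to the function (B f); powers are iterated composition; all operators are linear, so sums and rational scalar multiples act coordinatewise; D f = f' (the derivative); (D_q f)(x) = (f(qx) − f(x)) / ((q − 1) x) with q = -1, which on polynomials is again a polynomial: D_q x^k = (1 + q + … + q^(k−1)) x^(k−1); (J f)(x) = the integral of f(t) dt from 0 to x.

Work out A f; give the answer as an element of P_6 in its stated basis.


D_q f = -(7/4)x^4 - 2x^2
J f = -(7/24)x^6 + (4/15)x^5 - (1/2)x^4 + 3x^3
D f = -(35/4)x^4 + (16/3)x^3 - 6x^2 + 18x
(D_q + J + D) f = -(7/24)x^6 + (4/15)x^5 - 11x^4 + (25/3)x^3 - 8x^2 + 18x

the image equals g(x) = -(7/24)x^6 + (4/15)x^5 - 11x^4 + (25/3)x^3 - 8x^2 + 18x


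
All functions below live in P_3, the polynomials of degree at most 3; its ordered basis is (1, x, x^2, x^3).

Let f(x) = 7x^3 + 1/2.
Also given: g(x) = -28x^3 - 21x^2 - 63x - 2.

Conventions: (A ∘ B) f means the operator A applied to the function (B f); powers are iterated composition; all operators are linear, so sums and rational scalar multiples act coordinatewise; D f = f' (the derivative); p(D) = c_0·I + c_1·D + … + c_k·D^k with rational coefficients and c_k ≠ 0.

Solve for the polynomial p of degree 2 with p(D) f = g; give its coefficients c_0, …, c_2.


c_0 = -4, c_1 = -1, c_2 = -3/2

D^0 f = 7x^3 + 1/2
D^1 f = 21x^2
D^2 f = 42x
matching coefficients of g against c_0 f + c_1 Df + … from the top degree down determines the c_i
solution: c_0 = -4, c_1 = -1, c_2 = -3/2


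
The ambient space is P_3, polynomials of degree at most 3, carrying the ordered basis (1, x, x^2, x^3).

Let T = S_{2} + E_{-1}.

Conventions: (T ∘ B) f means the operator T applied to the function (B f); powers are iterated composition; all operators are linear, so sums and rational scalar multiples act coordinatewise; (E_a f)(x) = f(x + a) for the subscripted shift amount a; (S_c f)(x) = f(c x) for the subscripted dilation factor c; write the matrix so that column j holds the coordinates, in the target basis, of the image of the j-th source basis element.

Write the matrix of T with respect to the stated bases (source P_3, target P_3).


image of 1: 2
image of x: 3x - 1
image of x^2: 5x^2 - 2x + 1
image of x^3: 9x^3 - 3x^2 + 3x - 1
each image's coordinates form column j of the matrix

the matrix is [[2, -1, 1, -1]; [0, 3, -2, 3]; [0, 0, 5, -3]; [0, 0, 0, 9]] (rows listed top to bottom)


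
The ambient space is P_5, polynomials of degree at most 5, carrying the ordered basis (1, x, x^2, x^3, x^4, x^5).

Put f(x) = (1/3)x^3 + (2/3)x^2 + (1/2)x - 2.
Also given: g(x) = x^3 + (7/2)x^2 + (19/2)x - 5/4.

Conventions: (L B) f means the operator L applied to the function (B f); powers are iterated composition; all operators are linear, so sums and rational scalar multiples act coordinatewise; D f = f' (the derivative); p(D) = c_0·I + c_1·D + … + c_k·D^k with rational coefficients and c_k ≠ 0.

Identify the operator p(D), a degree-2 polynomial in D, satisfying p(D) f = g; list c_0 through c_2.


D^0 f = (1/3)x^3 + (2/3)x^2 + (1/2)x - 2
D^1 f = x^2 + (4/3)x + 1/2
D^2 f = 2x + 4/3
matching coefficients of g against c_0 f + c_1 Df + … from the top degree down determines the c_i
solution: c_0 = 3, c_1 = 3/2, c_2 = 3

c_0 = 3, c_1 = 3/2, c_2 = 3


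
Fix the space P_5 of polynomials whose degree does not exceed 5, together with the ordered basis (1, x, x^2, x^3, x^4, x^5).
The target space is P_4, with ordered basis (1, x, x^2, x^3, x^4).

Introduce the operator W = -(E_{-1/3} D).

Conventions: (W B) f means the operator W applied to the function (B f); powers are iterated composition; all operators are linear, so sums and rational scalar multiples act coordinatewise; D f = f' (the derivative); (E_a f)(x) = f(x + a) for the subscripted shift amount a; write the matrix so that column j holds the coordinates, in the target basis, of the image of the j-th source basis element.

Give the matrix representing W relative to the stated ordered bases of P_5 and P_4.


the matrix is [[0, -1, 2/3, -1/3, 4/27, -5/81]; [0, 0, -2, 2, -4/3, 20/27]; [0, 0, 0, -3, 4, -10/3]; [0, 0, 0, 0, -4, 20/3]; [0, 0, 0, 0, 0, -5]] (rows listed top to bottom)

image of 1: 0
image of x: -1
image of x^2: -2x + 2/3
image of x^3: -3x^2 + 2x - 1/3
image of x^4: -4x^3 + 4x^2 - (4/3)x + 4/27
image of x^5: -5x^4 + (20/3)x^3 - (10/3)x^2 + (20/27)x - 5/81
each image's coordinates form column j of the matrix


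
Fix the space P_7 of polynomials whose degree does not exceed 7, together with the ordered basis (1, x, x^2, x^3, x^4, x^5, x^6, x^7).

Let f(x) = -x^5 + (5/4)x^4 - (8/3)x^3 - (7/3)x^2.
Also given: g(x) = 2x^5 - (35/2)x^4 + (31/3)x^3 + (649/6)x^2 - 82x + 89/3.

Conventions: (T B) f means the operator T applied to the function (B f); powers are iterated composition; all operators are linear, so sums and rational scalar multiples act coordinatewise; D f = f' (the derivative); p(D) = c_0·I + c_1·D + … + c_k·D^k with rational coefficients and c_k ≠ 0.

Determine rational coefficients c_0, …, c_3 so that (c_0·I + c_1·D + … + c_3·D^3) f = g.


p(D) = -2·I + 3·D + (1/2)·D^2 − 2·D^3, i.e. c_0 = -2, c_1 = 3, c_2 = 1/2, c_3 = -2

D^0 f = -x^5 + (5/4)x^4 - (8/3)x^3 - (7/3)x^2
D^1 f = -5x^4 + 5x^3 - 8x^2 - (14/3)x
D^2 f = -20x^3 + 15x^2 - 16x - 14/3
D^3 f = -60x^2 + 30x - 16
matching coefficients of g against c_0 f + c_1 Df + … from the top degree down determines the c_i
solution: c_0 = -2, c_1 = 3, c_2 = 1/2, c_3 = -2
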